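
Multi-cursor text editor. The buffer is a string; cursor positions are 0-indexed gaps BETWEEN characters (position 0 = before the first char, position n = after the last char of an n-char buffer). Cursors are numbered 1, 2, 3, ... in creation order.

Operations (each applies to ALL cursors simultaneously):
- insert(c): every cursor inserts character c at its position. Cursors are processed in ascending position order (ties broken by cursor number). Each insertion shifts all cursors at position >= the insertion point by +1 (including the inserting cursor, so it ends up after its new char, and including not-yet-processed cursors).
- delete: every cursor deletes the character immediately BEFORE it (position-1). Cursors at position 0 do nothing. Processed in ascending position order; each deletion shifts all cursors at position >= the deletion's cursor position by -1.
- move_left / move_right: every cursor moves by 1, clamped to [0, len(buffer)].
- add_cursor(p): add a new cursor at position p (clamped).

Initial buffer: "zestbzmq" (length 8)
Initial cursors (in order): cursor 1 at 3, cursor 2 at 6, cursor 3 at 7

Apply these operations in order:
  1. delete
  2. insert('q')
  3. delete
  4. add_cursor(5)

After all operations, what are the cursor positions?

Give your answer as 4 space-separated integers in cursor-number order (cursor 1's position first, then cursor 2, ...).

After op 1 (delete): buffer="zetbq" (len 5), cursors c1@2 c2@4 c3@4, authorship .....
After op 2 (insert('q')): buffer="zeqtbqqq" (len 8), cursors c1@3 c2@7 c3@7, authorship ..1..23.
After op 3 (delete): buffer="zetbq" (len 5), cursors c1@2 c2@4 c3@4, authorship .....
After op 4 (add_cursor(5)): buffer="zetbq" (len 5), cursors c1@2 c2@4 c3@4 c4@5, authorship .....

Answer: 2 4 4 5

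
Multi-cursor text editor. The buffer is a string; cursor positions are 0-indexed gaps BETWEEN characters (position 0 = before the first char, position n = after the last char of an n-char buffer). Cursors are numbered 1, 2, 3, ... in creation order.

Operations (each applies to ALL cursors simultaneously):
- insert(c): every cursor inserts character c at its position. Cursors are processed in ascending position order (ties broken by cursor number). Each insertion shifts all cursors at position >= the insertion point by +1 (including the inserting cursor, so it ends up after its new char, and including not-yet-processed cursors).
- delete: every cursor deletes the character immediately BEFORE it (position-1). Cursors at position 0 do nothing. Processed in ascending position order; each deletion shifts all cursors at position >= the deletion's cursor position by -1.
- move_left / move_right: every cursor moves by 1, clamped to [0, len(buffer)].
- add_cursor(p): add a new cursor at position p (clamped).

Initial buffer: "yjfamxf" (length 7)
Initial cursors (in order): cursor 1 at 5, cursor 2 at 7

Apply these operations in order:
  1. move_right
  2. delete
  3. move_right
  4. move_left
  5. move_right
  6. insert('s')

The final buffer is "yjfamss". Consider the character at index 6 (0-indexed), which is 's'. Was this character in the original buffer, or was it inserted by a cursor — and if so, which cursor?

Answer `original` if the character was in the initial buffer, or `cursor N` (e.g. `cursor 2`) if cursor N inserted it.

Answer: cursor 2

Derivation:
After op 1 (move_right): buffer="yjfamxf" (len 7), cursors c1@6 c2@7, authorship .......
After op 2 (delete): buffer="yjfam" (len 5), cursors c1@5 c2@5, authorship .....
After op 3 (move_right): buffer="yjfam" (len 5), cursors c1@5 c2@5, authorship .....
After op 4 (move_left): buffer="yjfam" (len 5), cursors c1@4 c2@4, authorship .....
After op 5 (move_right): buffer="yjfam" (len 5), cursors c1@5 c2@5, authorship .....
After op 6 (insert('s')): buffer="yjfamss" (len 7), cursors c1@7 c2@7, authorship .....12
Authorship (.=original, N=cursor N): . . . . . 1 2
Index 6: author = 2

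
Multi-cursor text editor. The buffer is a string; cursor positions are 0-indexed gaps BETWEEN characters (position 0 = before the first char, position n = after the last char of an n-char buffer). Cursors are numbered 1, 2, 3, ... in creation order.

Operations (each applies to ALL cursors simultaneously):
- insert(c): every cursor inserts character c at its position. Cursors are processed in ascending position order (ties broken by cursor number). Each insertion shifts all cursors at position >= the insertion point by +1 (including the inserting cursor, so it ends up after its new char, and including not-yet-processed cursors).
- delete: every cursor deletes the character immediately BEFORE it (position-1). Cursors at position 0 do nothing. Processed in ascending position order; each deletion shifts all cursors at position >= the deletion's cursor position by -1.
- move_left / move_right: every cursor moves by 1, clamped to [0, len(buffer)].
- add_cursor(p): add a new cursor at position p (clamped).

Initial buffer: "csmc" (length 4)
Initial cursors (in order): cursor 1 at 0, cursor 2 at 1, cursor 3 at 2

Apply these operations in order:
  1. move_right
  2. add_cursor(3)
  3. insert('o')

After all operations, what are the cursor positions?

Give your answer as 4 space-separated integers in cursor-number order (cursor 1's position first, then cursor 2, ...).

After op 1 (move_right): buffer="csmc" (len 4), cursors c1@1 c2@2 c3@3, authorship ....
After op 2 (add_cursor(3)): buffer="csmc" (len 4), cursors c1@1 c2@2 c3@3 c4@3, authorship ....
After op 3 (insert('o')): buffer="cosomooc" (len 8), cursors c1@2 c2@4 c3@7 c4@7, authorship .1.2.34.

Answer: 2 4 7 7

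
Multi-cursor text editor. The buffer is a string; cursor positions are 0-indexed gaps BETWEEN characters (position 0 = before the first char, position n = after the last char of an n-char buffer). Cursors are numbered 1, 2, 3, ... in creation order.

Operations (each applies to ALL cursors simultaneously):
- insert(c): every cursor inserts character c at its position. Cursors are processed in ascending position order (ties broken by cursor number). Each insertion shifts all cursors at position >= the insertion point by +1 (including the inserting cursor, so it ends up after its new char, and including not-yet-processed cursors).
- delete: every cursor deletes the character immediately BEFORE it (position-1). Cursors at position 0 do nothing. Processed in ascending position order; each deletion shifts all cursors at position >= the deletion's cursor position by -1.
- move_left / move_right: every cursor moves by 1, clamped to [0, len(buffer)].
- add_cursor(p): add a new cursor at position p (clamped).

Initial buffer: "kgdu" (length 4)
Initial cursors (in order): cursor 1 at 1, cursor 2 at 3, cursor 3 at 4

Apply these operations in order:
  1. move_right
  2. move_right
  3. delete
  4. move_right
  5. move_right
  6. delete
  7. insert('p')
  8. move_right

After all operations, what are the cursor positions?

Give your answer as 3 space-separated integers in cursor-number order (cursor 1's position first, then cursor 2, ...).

Answer: 3 3 3

Derivation:
After op 1 (move_right): buffer="kgdu" (len 4), cursors c1@2 c2@4 c3@4, authorship ....
After op 2 (move_right): buffer="kgdu" (len 4), cursors c1@3 c2@4 c3@4, authorship ....
After op 3 (delete): buffer="k" (len 1), cursors c1@1 c2@1 c3@1, authorship .
After op 4 (move_right): buffer="k" (len 1), cursors c1@1 c2@1 c3@1, authorship .
After op 5 (move_right): buffer="k" (len 1), cursors c1@1 c2@1 c3@1, authorship .
After op 6 (delete): buffer="" (len 0), cursors c1@0 c2@0 c3@0, authorship 
After op 7 (insert('p')): buffer="ppp" (len 3), cursors c1@3 c2@3 c3@3, authorship 123
After op 8 (move_right): buffer="ppp" (len 3), cursors c1@3 c2@3 c3@3, authorship 123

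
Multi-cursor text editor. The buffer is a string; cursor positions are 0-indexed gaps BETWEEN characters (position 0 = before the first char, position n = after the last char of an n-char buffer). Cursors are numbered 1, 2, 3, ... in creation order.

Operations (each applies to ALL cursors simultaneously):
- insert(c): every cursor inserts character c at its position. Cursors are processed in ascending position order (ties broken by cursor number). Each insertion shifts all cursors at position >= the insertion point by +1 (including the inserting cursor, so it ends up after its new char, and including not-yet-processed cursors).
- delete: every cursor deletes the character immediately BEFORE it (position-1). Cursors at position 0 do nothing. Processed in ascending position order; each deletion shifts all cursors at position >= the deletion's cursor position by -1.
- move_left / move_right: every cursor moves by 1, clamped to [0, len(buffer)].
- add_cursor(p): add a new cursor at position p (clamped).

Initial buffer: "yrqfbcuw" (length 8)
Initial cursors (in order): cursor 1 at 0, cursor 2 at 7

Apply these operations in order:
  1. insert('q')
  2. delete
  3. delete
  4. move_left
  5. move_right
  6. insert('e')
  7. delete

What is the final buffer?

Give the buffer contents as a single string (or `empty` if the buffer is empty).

Answer: yrqfbcw

Derivation:
After op 1 (insert('q')): buffer="qyrqfbcuqw" (len 10), cursors c1@1 c2@9, authorship 1.......2.
After op 2 (delete): buffer="yrqfbcuw" (len 8), cursors c1@0 c2@7, authorship ........
After op 3 (delete): buffer="yrqfbcw" (len 7), cursors c1@0 c2@6, authorship .......
After op 4 (move_left): buffer="yrqfbcw" (len 7), cursors c1@0 c2@5, authorship .......
After op 5 (move_right): buffer="yrqfbcw" (len 7), cursors c1@1 c2@6, authorship .......
After op 6 (insert('e')): buffer="yerqfbcew" (len 9), cursors c1@2 c2@8, authorship .1.....2.
After op 7 (delete): buffer="yrqfbcw" (len 7), cursors c1@1 c2@6, authorship .......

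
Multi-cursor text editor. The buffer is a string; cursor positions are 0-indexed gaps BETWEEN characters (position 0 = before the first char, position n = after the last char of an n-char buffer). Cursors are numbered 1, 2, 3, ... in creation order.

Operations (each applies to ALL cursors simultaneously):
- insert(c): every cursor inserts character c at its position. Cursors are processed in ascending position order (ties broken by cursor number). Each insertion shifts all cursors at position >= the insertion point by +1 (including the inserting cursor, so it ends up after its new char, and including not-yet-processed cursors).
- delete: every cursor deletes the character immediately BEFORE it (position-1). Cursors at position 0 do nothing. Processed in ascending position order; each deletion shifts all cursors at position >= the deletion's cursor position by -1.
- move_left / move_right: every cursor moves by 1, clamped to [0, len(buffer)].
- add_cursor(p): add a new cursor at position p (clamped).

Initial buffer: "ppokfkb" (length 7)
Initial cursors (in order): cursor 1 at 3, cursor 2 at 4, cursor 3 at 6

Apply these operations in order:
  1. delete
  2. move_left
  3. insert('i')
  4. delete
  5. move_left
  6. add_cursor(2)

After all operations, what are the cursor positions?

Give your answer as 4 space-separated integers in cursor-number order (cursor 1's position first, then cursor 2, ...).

After op 1 (delete): buffer="ppfb" (len 4), cursors c1@2 c2@2 c3@3, authorship ....
After op 2 (move_left): buffer="ppfb" (len 4), cursors c1@1 c2@1 c3@2, authorship ....
After op 3 (insert('i')): buffer="piipifb" (len 7), cursors c1@3 c2@3 c3@5, authorship .12.3..
After op 4 (delete): buffer="ppfb" (len 4), cursors c1@1 c2@1 c3@2, authorship ....
After op 5 (move_left): buffer="ppfb" (len 4), cursors c1@0 c2@0 c3@1, authorship ....
After op 6 (add_cursor(2)): buffer="ppfb" (len 4), cursors c1@0 c2@0 c3@1 c4@2, authorship ....

Answer: 0 0 1 2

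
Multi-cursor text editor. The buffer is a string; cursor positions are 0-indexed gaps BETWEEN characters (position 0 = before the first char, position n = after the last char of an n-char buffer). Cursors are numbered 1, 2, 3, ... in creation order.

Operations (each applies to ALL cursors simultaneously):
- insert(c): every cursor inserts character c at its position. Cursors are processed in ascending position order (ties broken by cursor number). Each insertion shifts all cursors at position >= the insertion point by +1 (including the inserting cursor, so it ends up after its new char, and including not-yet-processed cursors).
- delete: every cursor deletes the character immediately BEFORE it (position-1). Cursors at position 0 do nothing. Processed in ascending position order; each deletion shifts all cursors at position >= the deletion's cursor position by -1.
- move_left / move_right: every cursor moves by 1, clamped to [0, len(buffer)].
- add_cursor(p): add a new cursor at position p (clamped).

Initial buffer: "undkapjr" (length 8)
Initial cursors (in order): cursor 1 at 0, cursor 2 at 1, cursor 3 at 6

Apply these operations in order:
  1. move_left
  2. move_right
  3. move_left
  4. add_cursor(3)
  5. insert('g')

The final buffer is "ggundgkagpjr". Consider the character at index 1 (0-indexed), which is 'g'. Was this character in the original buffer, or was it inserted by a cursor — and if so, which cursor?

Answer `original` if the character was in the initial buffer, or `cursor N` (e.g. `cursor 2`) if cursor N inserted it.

Answer: cursor 2

Derivation:
After op 1 (move_left): buffer="undkapjr" (len 8), cursors c1@0 c2@0 c3@5, authorship ........
After op 2 (move_right): buffer="undkapjr" (len 8), cursors c1@1 c2@1 c3@6, authorship ........
After op 3 (move_left): buffer="undkapjr" (len 8), cursors c1@0 c2@0 c3@5, authorship ........
After op 4 (add_cursor(3)): buffer="undkapjr" (len 8), cursors c1@0 c2@0 c4@3 c3@5, authorship ........
After op 5 (insert('g')): buffer="ggundgkagpjr" (len 12), cursors c1@2 c2@2 c4@6 c3@9, authorship 12...4..3...
Authorship (.=original, N=cursor N): 1 2 . . . 4 . . 3 . . .
Index 1: author = 2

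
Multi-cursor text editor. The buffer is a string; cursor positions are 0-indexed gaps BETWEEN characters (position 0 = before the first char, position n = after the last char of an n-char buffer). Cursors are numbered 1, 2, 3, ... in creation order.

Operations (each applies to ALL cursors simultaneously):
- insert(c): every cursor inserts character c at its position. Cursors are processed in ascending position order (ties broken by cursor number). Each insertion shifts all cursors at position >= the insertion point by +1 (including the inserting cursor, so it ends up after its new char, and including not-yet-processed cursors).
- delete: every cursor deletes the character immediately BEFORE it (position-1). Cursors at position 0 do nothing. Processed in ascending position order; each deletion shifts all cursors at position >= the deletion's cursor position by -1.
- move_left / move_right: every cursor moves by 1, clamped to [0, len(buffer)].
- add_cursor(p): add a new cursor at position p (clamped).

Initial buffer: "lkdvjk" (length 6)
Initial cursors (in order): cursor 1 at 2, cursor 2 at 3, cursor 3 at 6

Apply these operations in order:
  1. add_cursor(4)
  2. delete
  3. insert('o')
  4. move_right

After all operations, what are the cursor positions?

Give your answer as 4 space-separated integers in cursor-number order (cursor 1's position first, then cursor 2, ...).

After op 1 (add_cursor(4)): buffer="lkdvjk" (len 6), cursors c1@2 c2@3 c4@4 c3@6, authorship ......
After op 2 (delete): buffer="lj" (len 2), cursors c1@1 c2@1 c4@1 c3@2, authorship ..
After op 3 (insert('o')): buffer="looojo" (len 6), cursors c1@4 c2@4 c4@4 c3@6, authorship .124.3
After op 4 (move_right): buffer="looojo" (len 6), cursors c1@5 c2@5 c4@5 c3@6, authorship .124.3

Answer: 5 5 6 5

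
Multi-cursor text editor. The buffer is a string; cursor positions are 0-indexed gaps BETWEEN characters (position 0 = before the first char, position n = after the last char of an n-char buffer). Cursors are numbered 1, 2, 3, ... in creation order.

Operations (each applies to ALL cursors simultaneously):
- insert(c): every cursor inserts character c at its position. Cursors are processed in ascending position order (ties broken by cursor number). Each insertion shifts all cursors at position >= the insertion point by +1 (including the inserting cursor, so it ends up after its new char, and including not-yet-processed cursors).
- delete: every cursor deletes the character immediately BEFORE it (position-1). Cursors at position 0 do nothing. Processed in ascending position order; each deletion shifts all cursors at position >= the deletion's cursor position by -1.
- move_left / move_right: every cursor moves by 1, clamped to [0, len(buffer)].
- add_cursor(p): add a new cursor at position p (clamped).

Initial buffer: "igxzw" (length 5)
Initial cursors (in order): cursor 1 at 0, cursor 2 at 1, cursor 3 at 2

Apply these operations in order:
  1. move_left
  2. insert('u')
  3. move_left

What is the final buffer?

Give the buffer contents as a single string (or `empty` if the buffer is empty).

After op 1 (move_left): buffer="igxzw" (len 5), cursors c1@0 c2@0 c3@1, authorship .....
After op 2 (insert('u')): buffer="uuiugxzw" (len 8), cursors c1@2 c2@2 c3@4, authorship 12.3....
After op 3 (move_left): buffer="uuiugxzw" (len 8), cursors c1@1 c2@1 c3@3, authorship 12.3....

Answer: uuiugxzw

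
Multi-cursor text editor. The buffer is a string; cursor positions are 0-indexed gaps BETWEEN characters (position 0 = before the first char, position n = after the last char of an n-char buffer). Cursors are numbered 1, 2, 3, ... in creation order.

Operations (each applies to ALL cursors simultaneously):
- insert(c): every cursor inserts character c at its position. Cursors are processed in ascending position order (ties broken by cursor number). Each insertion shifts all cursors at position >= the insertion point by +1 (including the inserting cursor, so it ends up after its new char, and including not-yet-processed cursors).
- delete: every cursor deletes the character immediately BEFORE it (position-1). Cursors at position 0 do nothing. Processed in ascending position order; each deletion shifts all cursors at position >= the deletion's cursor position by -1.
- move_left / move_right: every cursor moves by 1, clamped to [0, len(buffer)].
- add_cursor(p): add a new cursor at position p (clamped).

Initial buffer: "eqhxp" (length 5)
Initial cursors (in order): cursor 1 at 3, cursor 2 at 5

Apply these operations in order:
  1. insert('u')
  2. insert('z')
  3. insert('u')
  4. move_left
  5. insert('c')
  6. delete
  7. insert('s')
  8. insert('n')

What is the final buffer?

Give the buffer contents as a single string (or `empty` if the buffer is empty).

Answer: eqhuzsnuxpuzsnu

Derivation:
After op 1 (insert('u')): buffer="eqhuxpu" (len 7), cursors c1@4 c2@7, authorship ...1..2
After op 2 (insert('z')): buffer="eqhuzxpuz" (len 9), cursors c1@5 c2@9, authorship ...11..22
After op 3 (insert('u')): buffer="eqhuzuxpuzu" (len 11), cursors c1@6 c2@11, authorship ...111..222
After op 4 (move_left): buffer="eqhuzuxpuzu" (len 11), cursors c1@5 c2@10, authorship ...111..222
After op 5 (insert('c')): buffer="eqhuzcuxpuzcu" (len 13), cursors c1@6 c2@12, authorship ...1111..2222
After op 6 (delete): buffer="eqhuzuxpuzu" (len 11), cursors c1@5 c2@10, authorship ...111..222
After op 7 (insert('s')): buffer="eqhuzsuxpuzsu" (len 13), cursors c1@6 c2@12, authorship ...1111..2222
After op 8 (insert('n')): buffer="eqhuzsnuxpuzsnu" (len 15), cursors c1@7 c2@14, authorship ...11111..22222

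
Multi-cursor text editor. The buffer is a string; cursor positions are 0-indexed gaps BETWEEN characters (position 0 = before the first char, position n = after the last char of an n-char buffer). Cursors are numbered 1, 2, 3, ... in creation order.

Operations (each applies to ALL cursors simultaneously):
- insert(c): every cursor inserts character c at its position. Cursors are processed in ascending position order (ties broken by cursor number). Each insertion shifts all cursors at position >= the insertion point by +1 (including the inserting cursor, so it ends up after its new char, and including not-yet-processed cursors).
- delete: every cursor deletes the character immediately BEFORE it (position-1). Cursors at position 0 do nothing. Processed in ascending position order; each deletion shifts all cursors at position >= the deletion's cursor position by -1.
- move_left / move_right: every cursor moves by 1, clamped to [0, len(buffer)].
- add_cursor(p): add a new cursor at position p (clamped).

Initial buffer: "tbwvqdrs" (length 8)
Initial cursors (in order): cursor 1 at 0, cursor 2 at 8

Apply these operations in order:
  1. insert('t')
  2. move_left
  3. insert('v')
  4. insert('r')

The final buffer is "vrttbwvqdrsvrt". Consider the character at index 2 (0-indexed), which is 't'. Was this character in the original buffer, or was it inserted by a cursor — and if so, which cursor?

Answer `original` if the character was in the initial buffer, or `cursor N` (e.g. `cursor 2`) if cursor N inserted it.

After op 1 (insert('t')): buffer="ttbwvqdrst" (len 10), cursors c1@1 c2@10, authorship 1........2
After op 2 (move_left): buffer="ttbwvqdrst" (len 10), cursors c1@0 c2@9, authorship 1........2
After op 3 (insert('v')): buffer="vttbwvqdrsvt" (len 12), cursors c1@1 c2@11, authorship 11........22
After op 4 (insert('r')): buffer="vrttbwvqdrsvrt" (len 14), cursors c1@2 c2@13, authorship 111........222
Authorship (.=original, N=cursor N): 1 1 1 . . . . . . . . 2 2 2
Index 2: author = 1

Answer: cursor 1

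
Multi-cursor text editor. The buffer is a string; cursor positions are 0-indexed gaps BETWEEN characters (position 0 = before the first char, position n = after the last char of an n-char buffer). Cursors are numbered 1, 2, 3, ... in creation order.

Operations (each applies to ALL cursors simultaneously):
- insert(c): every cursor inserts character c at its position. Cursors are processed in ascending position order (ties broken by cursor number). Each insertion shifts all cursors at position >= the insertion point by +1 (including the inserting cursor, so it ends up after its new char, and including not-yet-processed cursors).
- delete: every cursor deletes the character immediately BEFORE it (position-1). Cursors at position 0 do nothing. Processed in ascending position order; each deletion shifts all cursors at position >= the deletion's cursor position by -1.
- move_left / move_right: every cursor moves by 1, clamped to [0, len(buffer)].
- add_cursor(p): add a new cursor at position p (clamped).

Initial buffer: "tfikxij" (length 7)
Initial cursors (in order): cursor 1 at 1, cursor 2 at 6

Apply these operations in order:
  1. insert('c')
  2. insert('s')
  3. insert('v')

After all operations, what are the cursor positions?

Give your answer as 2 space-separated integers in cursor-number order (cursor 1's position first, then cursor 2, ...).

After op 1 (insert('c')): buffer="tcfikxicj" (len 9), cursors c1@2 c2@8, authorship .1.....2.
After op 2 (insert('s')): buffer="tcsfikxicsj" (len 11), cursors c1@3 c2@10, authorship .11.....22.
After op 3 (insert('v')): buffer="tcsvfikxicsvj" (len 13), cursors c1@4 c2@12, authorship .111.....222.

Answer: 4 12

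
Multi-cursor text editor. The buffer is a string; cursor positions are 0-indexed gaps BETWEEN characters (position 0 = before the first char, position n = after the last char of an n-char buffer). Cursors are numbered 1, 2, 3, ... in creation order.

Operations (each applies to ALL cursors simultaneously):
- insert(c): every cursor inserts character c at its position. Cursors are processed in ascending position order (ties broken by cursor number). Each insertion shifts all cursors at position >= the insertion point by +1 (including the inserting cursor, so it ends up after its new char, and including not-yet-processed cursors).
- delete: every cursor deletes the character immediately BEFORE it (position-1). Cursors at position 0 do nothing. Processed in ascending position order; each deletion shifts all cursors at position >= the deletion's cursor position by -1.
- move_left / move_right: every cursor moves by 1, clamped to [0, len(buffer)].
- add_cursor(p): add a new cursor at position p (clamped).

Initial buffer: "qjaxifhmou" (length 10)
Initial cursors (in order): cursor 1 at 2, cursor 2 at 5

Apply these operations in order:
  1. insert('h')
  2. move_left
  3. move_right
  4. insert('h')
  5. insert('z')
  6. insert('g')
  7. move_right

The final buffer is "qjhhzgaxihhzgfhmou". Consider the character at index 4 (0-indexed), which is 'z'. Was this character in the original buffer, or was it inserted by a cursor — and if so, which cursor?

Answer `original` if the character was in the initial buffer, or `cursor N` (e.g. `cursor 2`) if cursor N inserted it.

After op 1 (insert('h')): buffer="qjhaxihfhmou" (len 12), cursors c1@3 c2@7, authorship ..1...2.....
After op 2 (move_left): buffer="qjhaxihfhmou" (len 12), cursors c1@2 c2@6, authorship ..1...2.....
After op 3 (move_right): buffer="qjhaxihfhmou" (len 12), cursors c1@3 c2@7, authorship ..1...2.....
After op 4 (insert('h')): buffer="qjhhaxihhfhmou" (len 14), cursors c1@4 c2@9, authorship ..11...22.....
After op 5 (insert('z')): buffer="qjhhzaxihhzfhmou" (len 16), cursors c1@5 c2@11, authorship ..111...222.....
After op 6 (insert('g')): buffer="qjhhzgaxihhzgfhmou" (len 18), cursors c1@6 c2@13, authorship ..1111...2222.....
After op 7 (move_right): buffer="qjhhzgaxihhzgfhmou" (len 18), cursors c1@7 c2@14, authorship ..1111...2222.....
Authorship (.=original, N=cursor N): . . 1 1 1 1 . . . 2 2 2 2 . . . . .
Index 4: author = 1

Answer: cursor 1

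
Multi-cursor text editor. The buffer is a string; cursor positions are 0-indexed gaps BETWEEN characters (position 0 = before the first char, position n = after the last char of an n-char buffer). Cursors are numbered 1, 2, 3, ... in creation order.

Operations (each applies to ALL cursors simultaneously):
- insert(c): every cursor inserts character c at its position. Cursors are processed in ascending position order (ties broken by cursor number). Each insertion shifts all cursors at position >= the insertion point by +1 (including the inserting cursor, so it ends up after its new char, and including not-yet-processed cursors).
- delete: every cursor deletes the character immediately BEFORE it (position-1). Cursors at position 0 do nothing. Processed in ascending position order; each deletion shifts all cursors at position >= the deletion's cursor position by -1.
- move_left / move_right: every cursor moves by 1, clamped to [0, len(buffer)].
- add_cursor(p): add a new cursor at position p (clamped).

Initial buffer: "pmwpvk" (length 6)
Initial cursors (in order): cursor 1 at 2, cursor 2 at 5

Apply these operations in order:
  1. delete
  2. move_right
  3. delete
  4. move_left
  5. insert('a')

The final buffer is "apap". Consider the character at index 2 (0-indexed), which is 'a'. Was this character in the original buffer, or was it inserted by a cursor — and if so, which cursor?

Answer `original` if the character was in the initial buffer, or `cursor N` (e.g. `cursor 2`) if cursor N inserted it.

After op 1 (delete): buffer="pwpk" (len 4), cursors c1@1 c2@3, authorship ....
After op 2 (move_right): buffer="pwpk" (len 4), cursors c1@2 c2@4, authorship ....
After op 3 (delete): buffer="pp" (len 2), cursors c1@1 c2@2, authorship ..
After op 4 (move_left): buffer="pp" (len 2), cursors c1@0 c2@1, authorship ..
After op 5 (insert('a')): buffer="apap" (len 4), cursors c1@1 c2@3, authorship 1.2.
Authorship (.=original, N=cursor N): 1 . 2 .
Index 2: author = 2

Answer: cursor 2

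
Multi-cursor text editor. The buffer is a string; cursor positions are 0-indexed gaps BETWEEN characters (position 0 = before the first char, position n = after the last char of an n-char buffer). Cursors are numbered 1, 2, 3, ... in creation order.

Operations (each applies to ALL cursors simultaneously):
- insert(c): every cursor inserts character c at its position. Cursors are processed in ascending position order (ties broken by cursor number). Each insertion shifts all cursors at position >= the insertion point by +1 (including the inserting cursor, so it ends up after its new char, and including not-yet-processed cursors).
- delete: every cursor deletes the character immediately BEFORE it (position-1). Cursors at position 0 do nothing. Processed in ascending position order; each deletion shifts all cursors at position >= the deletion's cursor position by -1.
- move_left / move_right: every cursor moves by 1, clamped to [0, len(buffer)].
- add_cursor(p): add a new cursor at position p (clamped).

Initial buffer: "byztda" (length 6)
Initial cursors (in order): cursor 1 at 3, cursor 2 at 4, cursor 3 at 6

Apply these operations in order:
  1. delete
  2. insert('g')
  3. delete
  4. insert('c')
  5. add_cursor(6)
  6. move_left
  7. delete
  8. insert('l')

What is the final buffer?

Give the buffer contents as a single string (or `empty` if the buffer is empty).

After op 1 (delete): buffer="byd" (len 3), cursors c1@2 c2@2 c3@3, authorship ...
After op 2 (insert('g')): buffer="byggdg" (len 6), cursors c1@4 c2@4 c3@6, authorship ..12.3
After op 3 (delete): buffer="byd" (len 3), cursors c1@2 c2@2 c3@3, authorship ...
After op 4 (insert('c')): buffer="byccdc" (len 6), cursors c1@4 c2@4 c3@6, authorship ..12.3
After op 5 (add_cursor(6)): buffer="byccdc" (len 6), cursors c1@4 c2@4 c3@6 c4@6, authorship ..12.3
After op 6 (move_left): buffer="byccdc" (len 6), cursors c1@3 c2@3 c3@5 c4@5, authorship ..12.3
After op 7 (delete): buffer="bc" (len 2), cursors c1@1 c2@1 c3@1 c4@1, authorship .3
After op 8 (insert('l')): buffer="bllllc" (len 6), cursors c1@5 c2@5 c3@5 c4@5, authorship .12343

Answer: bllllc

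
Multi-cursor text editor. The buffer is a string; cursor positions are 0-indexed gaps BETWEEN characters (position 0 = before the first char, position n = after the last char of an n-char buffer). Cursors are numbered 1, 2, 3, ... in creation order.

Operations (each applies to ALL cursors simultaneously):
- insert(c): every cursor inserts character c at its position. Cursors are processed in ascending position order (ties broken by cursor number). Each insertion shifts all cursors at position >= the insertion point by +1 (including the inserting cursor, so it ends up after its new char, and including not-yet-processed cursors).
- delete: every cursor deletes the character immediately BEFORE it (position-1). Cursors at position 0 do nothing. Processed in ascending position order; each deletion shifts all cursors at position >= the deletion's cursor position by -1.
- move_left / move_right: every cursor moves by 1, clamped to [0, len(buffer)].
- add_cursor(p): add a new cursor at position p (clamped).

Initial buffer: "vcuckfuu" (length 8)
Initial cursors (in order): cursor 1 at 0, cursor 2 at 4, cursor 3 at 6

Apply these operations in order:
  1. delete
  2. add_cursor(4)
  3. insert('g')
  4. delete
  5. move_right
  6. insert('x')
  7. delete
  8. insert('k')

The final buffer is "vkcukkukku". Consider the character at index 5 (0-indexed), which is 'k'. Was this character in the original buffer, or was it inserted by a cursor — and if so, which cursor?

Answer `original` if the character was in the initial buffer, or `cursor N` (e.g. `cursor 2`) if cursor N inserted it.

Answer: cursor 2

Derivation:
After op 1 (delete): buffer="vcukuu" (len 6), cursors c1@0 c2@3 c3@4, authorship ......
After op 2 (add_cursor(4)): buffer="vcukuu" (len 6), cursors c1@0 c2@3 c3@4 c4@4, authorship ......
After op 3 (insert('g')): buffer="gvcugkgguu" (len 10), cursors c1@1 c2@5 c3@8 c4@8, authorship 1...2.34..
After op 4 (delete): buffer="vcukuu" (len 6), cursors c1@0 c2@3 c3@4 c4@4, authorship ......
After op 5 (move_right): buffer="vcukuu" (len 6), cursors c1@1 c2@4 c3@5 c4@5, authorship ......
After op 6 (insert('x')): buffer="vxcukxuxxu" (len 10), cursors c1@2 c2@6 c3@9 c4@9, authorship .1...2.34.
After op 7 (delete): buffer="vcukuu" (len 6), cursors c1@1 c2@4 c3@5 c4@5, authorship ......
After op 8 (insert('k')): buffer="vkcukkukku" (len 10), cursors c1@2 c2@6 c3@9 c4@9, authorship .1...2.34.
Authorship (.=original, N=cursor N): . 1 . . . 2 . 3 4 .
Index 5: author = 2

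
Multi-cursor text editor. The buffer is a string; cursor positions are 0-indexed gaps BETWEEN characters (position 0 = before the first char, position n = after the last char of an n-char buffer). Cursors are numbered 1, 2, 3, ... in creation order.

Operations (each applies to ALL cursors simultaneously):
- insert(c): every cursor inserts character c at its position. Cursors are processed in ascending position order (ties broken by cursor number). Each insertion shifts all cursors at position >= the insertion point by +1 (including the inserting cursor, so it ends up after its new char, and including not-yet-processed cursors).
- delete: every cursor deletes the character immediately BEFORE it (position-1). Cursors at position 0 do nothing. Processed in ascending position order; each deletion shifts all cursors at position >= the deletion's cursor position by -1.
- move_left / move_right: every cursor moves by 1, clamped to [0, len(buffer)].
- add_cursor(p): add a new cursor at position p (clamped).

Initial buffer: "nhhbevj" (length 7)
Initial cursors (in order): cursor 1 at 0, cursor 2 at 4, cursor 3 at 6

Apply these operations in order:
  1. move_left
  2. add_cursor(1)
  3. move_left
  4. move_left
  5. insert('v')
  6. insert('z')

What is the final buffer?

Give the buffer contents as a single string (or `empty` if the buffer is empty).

Answer: vvzznvzhhvzbevj

Derivation:
After op 1 (move_left): buffer="nhhbevj" (len 7), cursors c1@0 c2@3 c3@5, authorship .......
After op 2 (add_cursor(1)): buffer="nhhbevj" (len 7), cursors c1@0 c4@1 c2@3 c3@5, authorship .......
After op 3 (move_left): buffer="nhhbevj" (len 7), cursors c1@0 c4@0 c2@2 c3@4, authorship .......
After op 4 (move_left): buffer="nhhbevj" (len 7), cursors c1@0 c4@0 c2@1 c3@3, authorship .......
After op 5 (insert('v')): buffer="vvnvhhvbevj" (len 11), cursors c1@2 c4@2 c2@4 c3@7, authorship 14.2..3....
After op 6 (insert('z')): buffer="vvzznvzhhvzbevj" (len 15), cursors c1@4 c4@4 c2@7 c3@11, authorship 1414.22..33....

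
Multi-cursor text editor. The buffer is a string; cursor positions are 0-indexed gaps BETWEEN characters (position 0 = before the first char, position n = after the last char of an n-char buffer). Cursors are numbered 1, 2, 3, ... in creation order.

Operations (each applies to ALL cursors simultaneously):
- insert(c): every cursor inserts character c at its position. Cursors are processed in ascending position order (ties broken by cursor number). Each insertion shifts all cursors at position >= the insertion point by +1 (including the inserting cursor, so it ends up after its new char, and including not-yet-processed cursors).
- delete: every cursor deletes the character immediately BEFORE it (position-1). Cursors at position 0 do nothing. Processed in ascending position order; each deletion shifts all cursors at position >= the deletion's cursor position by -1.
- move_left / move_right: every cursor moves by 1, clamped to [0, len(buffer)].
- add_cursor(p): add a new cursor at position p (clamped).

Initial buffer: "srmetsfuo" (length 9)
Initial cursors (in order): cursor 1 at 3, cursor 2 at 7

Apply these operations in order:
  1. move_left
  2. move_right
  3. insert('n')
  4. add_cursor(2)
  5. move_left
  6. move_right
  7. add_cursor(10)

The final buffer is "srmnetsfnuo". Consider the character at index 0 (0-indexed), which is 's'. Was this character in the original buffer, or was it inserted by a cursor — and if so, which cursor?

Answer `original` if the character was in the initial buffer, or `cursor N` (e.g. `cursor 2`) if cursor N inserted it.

After op 1 (move_left): buffer="srmetsfuo" (len 9), cursors c1@2 c2@6, authorship .........
After op 2 (move_right): buffer="srmetsfuo" (len 9), cursors c1@3 c2@7, authorship .........
After op 3 (insert('n')): buffer="srmnetsfnuo" (len 11), cursors c1@4 c2@9, authorship ...1....2..
After op 4 (add_cursor(2)): buffer="srmnetsfnuo" (len 11), cursors c3@2 c1@4 c2@9, authorship ...1....2..
After op 5 (move_left): buffer="srmnetsfnuo" (len 11), cursors c3@1 c1@3 c2@8, authorship ...1....2..
After op 6 (move_right): buffer="srmnetsfnuo" (len 11), cursors c3@2 c1@4 c2@9, authorship ...1....2..
After op 7 (add_cursor(10)): buffer="srmnetsfnuo" (len 11), cursors c3@2 c1@4 c2@9 c4@10, authorship ...1....2..
Authorship (.=original, N=cursor N): . . . 1 . . . . 2 . .
Index 0: author = original

Answer: original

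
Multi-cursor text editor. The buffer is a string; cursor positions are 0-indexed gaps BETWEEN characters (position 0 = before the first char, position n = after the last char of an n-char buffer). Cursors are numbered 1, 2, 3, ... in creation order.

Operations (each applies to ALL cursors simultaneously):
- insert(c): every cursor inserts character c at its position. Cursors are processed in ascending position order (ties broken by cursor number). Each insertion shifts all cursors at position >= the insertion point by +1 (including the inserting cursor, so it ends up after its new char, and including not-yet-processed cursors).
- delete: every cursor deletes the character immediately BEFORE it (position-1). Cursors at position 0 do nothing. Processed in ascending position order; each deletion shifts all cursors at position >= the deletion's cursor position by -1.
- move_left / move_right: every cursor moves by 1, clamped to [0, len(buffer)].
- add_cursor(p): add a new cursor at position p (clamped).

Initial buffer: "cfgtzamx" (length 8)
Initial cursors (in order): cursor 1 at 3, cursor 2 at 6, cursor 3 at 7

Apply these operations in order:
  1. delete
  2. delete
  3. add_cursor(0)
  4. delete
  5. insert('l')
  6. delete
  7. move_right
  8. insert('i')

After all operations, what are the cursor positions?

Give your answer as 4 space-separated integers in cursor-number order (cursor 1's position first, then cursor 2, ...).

Answer: 5 5 5 5

Derivation:
After op 1 (delete): buffer="cftzx" (len 5), cursors c1@2 c2@4 c3@4, authorship .....
After op 2 (delete): buffer="cx" (len 2), cursors c1@1 c2@1 c3@1, authorship ..
After op 3 (add_cursor(0)): buffer="cx" (len 2), cursors c4@0 c1@1 c2@1 c3@1, authorship ..
After op 4 (delete): buffer="x" (len 1), cursors c1@0 c2@0 c3@0 c4@0, authorship .
After op 5 (insert('l')): buffer="llllx" (len 5), cursors c1@4 c2@4 c3@4 c4@4, authorship 1234.
After op 6 (delete): buffer="x" (len 1), cursors c1@0 c2@0 c3@0 c4@0, authorship .
After op 7 (move_right): buffer="x" (len 1), cursors c1@1 c2@1 c3@1 c4@1, authorship .
After op 8 (insert('i')): buffer="xiiii" (len 5), cursors c1@5 c2@5 c3@5 c4@5, authorship .1234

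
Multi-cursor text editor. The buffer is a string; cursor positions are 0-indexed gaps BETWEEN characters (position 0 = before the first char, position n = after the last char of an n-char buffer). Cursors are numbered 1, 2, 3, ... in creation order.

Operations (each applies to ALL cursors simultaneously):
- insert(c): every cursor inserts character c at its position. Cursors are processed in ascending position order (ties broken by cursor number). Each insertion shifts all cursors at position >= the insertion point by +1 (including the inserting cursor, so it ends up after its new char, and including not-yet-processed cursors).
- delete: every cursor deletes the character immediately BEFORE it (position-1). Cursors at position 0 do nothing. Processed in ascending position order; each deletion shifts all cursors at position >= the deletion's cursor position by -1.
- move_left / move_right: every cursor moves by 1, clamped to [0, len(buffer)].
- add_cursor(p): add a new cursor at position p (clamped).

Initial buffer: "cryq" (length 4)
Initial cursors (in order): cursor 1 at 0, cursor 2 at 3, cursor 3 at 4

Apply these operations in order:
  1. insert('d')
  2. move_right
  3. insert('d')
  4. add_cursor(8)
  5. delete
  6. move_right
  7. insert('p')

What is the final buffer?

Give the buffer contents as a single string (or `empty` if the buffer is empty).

Answer: dcrpyddppp

Derivation:
After op 1 (insert('d')): buffer="dcrydqd" (len 7), cursors c1@1 c2@5 c3@7, authorship 1...2.3
After op 2 (move_right): buffer="dcrydqd" (len 7), cursors c1@2 c2@6 c3@7, authorship 1...2.3
After op 3 (insert('d')): buffer="dcdrydqddd" (len 10), cursors c1@3 c2@8 c3@10, authorship 1.1..2.233
After op 4 (add_cursor(8)): buffer="dcdrydqddd" (len 10), cursors c1@3 c2@8 c4@8 c3@10, authorship 1.1..2.233
After op 5 (delete): buffer="dcrydd" (len 6), cursors c1@2 c2@5 c4@5 c3@6, authorship 1...23
After op 6 (move_right): buffer="dcrydd" (len 6), cursors c1@3 c2@6 c3@6 c4@6, authorship 1...23
After op 7 (insert('p')): buffer="dcrpyddppp" (len 10), cursors c1@4 c2@10 c3@10 c4@10, authorship 1..1.23234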